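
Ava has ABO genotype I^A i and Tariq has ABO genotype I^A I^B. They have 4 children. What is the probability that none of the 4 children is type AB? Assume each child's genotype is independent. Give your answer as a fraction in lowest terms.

ABO cross I^A i × I^A I^B → 1/2 A, 1/4 B, 1/4 AB.
So P(type AB) = 1/4 per child.
P(not type AB) = 3/4 for one child; (3/4)^4 = 81/256.

81/256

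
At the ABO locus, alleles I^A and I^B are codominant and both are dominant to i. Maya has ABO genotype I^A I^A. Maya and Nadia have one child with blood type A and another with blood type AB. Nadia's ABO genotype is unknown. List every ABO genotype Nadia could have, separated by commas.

I^A I^B, I^B i

For each candidate genotype of Nadia, check whether crossing it with I^A I^A can produce every observed child phenotype.
  I^A I^A → possible child types {A} ✗
  I^A I^B → possible child types {A, AB} ✓
  I^A i → possible child types {A} ✗
  I^B I^B → possible child types {AB} ✗
  I^B i → possible child types {A, AB} ✓
  i i → possible child types {A} ✗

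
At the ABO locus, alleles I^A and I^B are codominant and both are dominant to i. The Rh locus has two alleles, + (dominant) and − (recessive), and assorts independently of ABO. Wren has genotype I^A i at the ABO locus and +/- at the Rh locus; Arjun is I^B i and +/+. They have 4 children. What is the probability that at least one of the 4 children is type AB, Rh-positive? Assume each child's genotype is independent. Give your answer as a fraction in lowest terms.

ABO cross I^A i × I^B i → 1/4 O, 1/4 A, 1/4 B, 1/4 AB.
Rh cross +/- × +/+ → 1 Rh+; so P(type AB, Rh-positive) = 1/4 × 1 = 1/4 per child.
P(none) = (3/4)^4 = 81/256; P(at least one) = 1 − 81/256 = 175/256.

175/256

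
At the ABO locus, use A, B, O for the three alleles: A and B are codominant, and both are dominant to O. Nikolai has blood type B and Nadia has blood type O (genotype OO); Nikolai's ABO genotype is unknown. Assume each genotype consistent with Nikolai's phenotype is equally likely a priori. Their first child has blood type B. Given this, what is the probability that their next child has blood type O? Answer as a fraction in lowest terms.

Possible genotypes: Nikolai ∈ {BB, BO}; Nadia ∈ {OO}.
Weight each parental genotype pair by prior × P(type-B child):
  BB × OO: posterior weight 2/3; P(next child type O) = 0.
  BO × OO: posterior weight 1/3; P(next child type O) = 1/2.
Weighted sum = 1/6.

1/6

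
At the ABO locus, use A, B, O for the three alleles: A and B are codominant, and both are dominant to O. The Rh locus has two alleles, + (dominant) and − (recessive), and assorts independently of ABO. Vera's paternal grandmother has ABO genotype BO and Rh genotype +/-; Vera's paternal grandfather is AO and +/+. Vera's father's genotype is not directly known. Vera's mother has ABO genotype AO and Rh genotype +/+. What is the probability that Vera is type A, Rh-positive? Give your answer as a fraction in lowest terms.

Vera's father's ABO genotype from BO × AO: 1/4 AB, 1/4 AO, 1/4 BO, 1/4 OO.
Crossing each possibility with the mother AO and summing P(type A): 1/4·1/2 + 1/4·3/4 + 1/4·1/4 + 1/4·1/2 = 1/2.
Similarly for Rh via the father's Rh distribution: P(Rh+) = 1.
Independent loci: 1/2 × 1 = 1/2.

1/2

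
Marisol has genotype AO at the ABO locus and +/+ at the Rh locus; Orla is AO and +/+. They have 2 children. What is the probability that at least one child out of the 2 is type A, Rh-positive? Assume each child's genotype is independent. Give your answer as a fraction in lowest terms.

15/16

ABO cross AO × AO → 1/4 O, 3/4 A.
Rh cross +/+ × +/+ → 1 Rh+; so P(type A, Rh-positive) = 3/4 × 1 = 3/4 per child.
P(none) = (1/4)^2 = 1/16; P(at least one) = 1 − 1/16 = 15/16.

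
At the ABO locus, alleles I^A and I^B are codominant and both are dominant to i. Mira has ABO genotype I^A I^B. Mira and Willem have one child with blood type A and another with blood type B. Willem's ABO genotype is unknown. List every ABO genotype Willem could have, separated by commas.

I^A I^B, I^A i, I^B i, i i

For each candidate genotype of Willem, check whether crossing it with I^A I^B can produce every observed child phenotype.
  I^A I^A → possible child types {A, AB} ✗
  I^A I^B → possible child types {A, B, AB} ✓
  I^A i → possible child types {A, B, AB} ✓
  I^B I^B → possible child types {B, AB} ✗
  I^B i → possible child types {A, B, AB} ✓
  i i → possible child types {A, B} ✓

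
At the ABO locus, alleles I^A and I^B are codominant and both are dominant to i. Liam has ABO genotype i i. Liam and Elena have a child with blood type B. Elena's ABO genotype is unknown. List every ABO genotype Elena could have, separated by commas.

For each candidate genotype of Elena, check whether crossing it with i i can produce every observed child phenotype.
  I^A I^A → possible child types {A} ✗
  I^A I^B → possible child types {A, B} ✓
  I^A i → possible child types {O, A} ✗
  I^B I^B → possible child types {B} ✓
  I^B i → possible child types {O, B} ✓
  i i → possible child types {O} ✗

I^A I^B, I^B I^B, I^B i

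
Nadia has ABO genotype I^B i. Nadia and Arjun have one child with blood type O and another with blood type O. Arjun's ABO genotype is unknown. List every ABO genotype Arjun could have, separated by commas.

For each candidate genotype of Arjun, check whether crossing it with I^B i can produce every observed child phenotype.
  I^A I^A → possible child types {A, AB} ✗
  I^A I^B → possible child types {A, B, AB} ✗
  I^A i → possible child types {O, A, B, AB} ✓
  I^B I^B → possible child types {B} ✗
  I^B i → possible child types {O, B} ✓
  i i → possible child types {O, B} ✓

I^A i, I^B i, i i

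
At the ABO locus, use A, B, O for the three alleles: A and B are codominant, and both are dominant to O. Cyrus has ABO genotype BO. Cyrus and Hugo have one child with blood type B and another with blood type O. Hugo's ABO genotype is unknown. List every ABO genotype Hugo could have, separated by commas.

AO, BO, OO

For each candidate genotype of Hugo, check whether crossing it with BO can produce every observed child phenotype.
  AA → possible child types {A, AB} ✗
  AB → possible child types {A, B, AB} ✗
  AO → possible child types {O, A, B, AB} ✓
  BB → possible child types {B} ✗
  BO → possible child types {O, B} ✓
  OO → possible child types {O, B} ✓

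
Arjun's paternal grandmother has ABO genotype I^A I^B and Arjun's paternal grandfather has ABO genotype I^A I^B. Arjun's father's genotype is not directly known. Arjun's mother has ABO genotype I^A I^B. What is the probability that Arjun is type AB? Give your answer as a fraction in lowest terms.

1/2

Arjun's father's ABO genotype from I^A I^B × I^A I^B: 1/4 I^A I^A, 1/2 I^A I^B, 1/4 I^B I^B.
Crossing each possibility with the mother I^A I^B and summing P(type AB): 1/4·1/2 + 1/2·1/2 + 1/4·1/2 = 1/2.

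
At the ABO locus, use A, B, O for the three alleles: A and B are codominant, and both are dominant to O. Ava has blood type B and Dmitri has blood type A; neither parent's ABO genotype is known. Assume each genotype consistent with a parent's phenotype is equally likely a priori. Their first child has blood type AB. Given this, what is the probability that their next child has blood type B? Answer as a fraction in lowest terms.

5/36

Possible genotypes: Ava ∈ {BB, BO}; Dmitri ∈ {AA, AO}.
Weight each parental genotype pair by prior × P(type-AB child):
  BB × AA: posterior weight 4/9; P(next child type B) = 0.
  BB × AO: posterior weight 2/9; P(next child type B) = 1/2.
  BO × AA: posterior weight 2/9; P(next child type B) = 0.
  BO × AO: posterior weight 1/9; P(next child type B) = 1/4.
Weighted sum = 5/36.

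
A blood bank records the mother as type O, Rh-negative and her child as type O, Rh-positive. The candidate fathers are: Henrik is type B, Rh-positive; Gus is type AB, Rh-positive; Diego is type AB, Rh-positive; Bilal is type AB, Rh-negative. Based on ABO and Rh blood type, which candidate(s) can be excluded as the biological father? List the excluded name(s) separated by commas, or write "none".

Gus, Diego, Bilal

A candidate is excluded only if no genotype consistent with his phenotype could produce a type O, Rh-positive child with a type O, Rh-negative mother.
Gus (type AB, Rh+): no genotype consistent with that phenotype can produce a type-O Rh+ child with a type-O mother.
Diego (type AB, Rh+): no genotype consistent with that phenotype can produce a type-O Rh+ child with a type-O mother.
Bilal (type AB, Rh-): no genotype consistent with that phenotype can produce a type-O Rh+ child with a type-O mother.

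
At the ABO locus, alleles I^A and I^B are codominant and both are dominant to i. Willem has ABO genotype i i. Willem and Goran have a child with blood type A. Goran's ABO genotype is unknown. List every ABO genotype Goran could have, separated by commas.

For each candidate genotype of Goran, check whether crossing it with i i can produce every observed child phenotype.
  I^A I^A → possible child types {A} ✓
  I^A I^B → possible child types {A, B} ✓
  I^A i → possible child types {O, A} ✓
  I^B I^B → possible child types {B} ✗
  I^B i → possible child types {O, B} ✗
  i i → possible child types {O} ✗

I^A I^A, I^A I^B, I^A i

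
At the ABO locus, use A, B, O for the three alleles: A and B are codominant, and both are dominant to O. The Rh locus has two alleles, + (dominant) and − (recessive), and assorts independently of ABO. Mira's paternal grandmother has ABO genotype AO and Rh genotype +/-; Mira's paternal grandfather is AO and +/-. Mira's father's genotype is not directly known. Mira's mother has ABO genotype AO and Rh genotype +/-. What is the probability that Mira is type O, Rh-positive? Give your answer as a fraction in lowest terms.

3/16

Mira's father's ABO genotype from AO × AO: 1/4 AA, 1/2 AO, 1/4 OO.
Crossing each possibility with the mother AO and summing P(type O): 1/4·0 + 1/2·1/4 + 1/4·1/2 = 1/4.
Similarly for Rh via the father's Rh distribution: P(Rh+) = 3/4.
Independent loci: 1/4 × 3/4 = 3/16.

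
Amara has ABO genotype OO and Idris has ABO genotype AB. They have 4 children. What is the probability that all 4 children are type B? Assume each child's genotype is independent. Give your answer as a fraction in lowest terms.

1/16

ABO cross OO × AB → 1/2 A, 1/2 B.
So P(type B) = 1/2 per child.
All 4 independent: (1/2)^4 = 1/16.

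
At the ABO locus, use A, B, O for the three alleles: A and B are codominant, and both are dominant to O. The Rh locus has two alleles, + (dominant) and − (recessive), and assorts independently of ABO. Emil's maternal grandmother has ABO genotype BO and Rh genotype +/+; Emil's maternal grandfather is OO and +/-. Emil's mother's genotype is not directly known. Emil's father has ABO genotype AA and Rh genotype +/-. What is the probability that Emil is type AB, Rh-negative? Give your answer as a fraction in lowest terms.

1/32

Emil's mother's ABO genotype from BO × OO: 1/2 BO, 1/2 OO.
Crossing each possibility with the father AA and summing P(type AB): 1/2·1/2 + 1/2·0 = 1/4.
Similarly for Rh via the mother's Rh distribution: P(Rh-) = 1/8.
Independent loci: 1/4 × 1/8 = 1/32.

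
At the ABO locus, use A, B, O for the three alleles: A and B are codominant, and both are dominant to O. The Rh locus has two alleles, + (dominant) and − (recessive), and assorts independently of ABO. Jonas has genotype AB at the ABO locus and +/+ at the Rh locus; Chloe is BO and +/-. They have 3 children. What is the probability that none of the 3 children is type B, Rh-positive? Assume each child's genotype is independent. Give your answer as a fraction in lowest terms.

ABO cross AB × BO → 1/4 A, 1/2 B, 1/4 AB.
Rh cross +/+ × +/- → 1 Rh+; so P(type B, Rh-positive) = 1/2 × 1 = 1/2 per child.
P(not type B, Rh-positive) = 1/2 for one child; (1/2)^3 = 1/8.

1/8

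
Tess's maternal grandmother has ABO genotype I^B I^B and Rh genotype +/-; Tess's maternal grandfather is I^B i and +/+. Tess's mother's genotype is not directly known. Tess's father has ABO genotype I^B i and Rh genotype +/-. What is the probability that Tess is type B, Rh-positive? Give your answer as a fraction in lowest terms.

49/64

Tess's mother's ABO genotype from I^B I^B × I^B i: 1/2 I^B I^B, 1/2 I^B i.
Crossing each possibility with the father I^B i and summing P(type B): 1/2·1 + 1/2·3/4 = 7/8.
Similarly for Rh via the mother's Rh distribution: P(Rh+) = 7/8.
Independent loci: 7/8 × 7/8 = 49/64.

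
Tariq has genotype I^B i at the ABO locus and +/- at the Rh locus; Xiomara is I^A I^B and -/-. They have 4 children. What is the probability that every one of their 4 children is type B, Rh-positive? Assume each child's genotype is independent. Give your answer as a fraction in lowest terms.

ABO cross I^B i × I^A I^B → 1/4 A, 1/2 B, 1/4 AB.
Rh cross +/- × -/- → 1/2 Rh+, 1/2 Rh-; so P(type B, Rh-positive) = 1/2 × 1/2 = 1/4 per child.
All 4 independent: (1/4)^4 = 1/256.

1/256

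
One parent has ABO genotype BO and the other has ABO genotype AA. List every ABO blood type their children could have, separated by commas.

Gametes from BO × AA give offspring ABO genotypes AB, AO, i.e. phenotypes A, AB.

A, AB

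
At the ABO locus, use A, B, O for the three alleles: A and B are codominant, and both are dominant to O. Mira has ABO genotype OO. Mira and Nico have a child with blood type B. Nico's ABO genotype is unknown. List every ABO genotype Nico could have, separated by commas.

AB, BB, BO

For each candidate genotype of Nico, check whether crossing it with OO can produce every observed child phenotype.
  AA → possible child types {A} ✗
  AB → possible child types {A, B} ✓
  AO → possible child types {O, A} ✗
  BB → possible child types {B} ✓
  BO → possible child types {O, B} ✓
  OO → possible child types {O} ✗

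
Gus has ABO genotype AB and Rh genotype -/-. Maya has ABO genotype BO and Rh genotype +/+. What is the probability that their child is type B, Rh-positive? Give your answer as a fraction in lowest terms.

1/2

ABO cross AB × BO → offspring phenotypes: 1/4 A, 1/2 B, 1/4 AB.
Rh cross -/- × +/+ → 1 Rh+.
Independent loci: P(type B, Rh-positive) = 1/2 × 1 = 1/2.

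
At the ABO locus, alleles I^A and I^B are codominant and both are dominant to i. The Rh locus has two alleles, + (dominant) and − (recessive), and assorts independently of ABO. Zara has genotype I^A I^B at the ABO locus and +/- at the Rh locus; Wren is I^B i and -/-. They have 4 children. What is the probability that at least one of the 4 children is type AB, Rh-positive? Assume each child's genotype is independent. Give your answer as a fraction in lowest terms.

1695/4096

ABO cross I^A I^B × I^B i → 1/4 A, 1/2 B, 1/4 AB.
Rh cross +/- × -/- → 1/2 Rh+, 1/2 Rh-; so P(type AB, Rh-positive) = 1/4 × 1/2 = 1/8 per child.
P(none) = (7/8)^4 = 2401/4096; P(at least one) = 1 − 2401/4096 = 1695/4096.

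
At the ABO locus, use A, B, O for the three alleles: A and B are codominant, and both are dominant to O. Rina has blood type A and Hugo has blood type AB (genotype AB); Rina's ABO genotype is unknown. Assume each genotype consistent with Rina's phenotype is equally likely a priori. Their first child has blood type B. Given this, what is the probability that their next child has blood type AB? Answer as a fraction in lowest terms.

1/4

Possible genotypes: Rina ∈ {AA, AO}; Hugo ∈ {AB}.
Weight each parental genotype pair by prior × P(type-B child):
  AO × AB: posterior weight 1; P(next child type AB) = 1/4.
Weighted sum = 1/4.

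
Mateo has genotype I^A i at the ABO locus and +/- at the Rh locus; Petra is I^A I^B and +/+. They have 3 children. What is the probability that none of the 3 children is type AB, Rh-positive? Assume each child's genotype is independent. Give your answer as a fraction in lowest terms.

27/64

ABO cross I^A i × I^A I^B → 1/2 A, 1/4 B, 1/4 AB.
Rh cross +/- × +/+ → 1 Rh+; so P(type AB, Rh-positive) = 1/4 × 1 = 1/4 per child.
P(not type AB, Rh-positive) = 3/4 for one child; (3/4)^3 = 27/64.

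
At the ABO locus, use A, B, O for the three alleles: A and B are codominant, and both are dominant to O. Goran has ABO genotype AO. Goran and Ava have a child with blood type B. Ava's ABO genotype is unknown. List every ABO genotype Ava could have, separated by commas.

For each candidate genotype of Ava, check whether crossing it with AO can produce every observed child phenotype.
  AA → possible child types {A} ✗
  AB → possible child types {A, B, AB} ✓
  AO → possible child types {O, A} ✗
  BB → possible child types {B, AB} ✓
  BO → possible child types {O, A, B, AB} ✓
  OO → possible child types {O, A} ✗

AB, BB, BO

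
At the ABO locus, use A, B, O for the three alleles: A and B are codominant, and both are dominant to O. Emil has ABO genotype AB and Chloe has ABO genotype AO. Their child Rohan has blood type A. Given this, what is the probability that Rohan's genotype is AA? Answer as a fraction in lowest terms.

1/2

Cross AB × AO → 1/4 AA, 1/4 AB, 1/4 AO, 1/4 BO.
Type-A genotypes among offspring: AA (1/4), AO (1/4); total 1/2.
P(AA | type A) = (1/4) / (1/2) = 1/2.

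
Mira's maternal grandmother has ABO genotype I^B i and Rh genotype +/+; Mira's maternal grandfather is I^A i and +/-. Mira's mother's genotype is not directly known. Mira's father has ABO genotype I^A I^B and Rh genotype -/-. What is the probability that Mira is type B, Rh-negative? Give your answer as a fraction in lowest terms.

3/32

Mira's mother's ABO genotype from I^B i × I^A i: 1/4 I^A I^B, 1/4 I^A i, 1/4 I^B i, 1/4 i i.
Crossing each possibility with the father I^A I^B and summing P(type B): 1/4·1/4 + 1/4·1/4 + 1/4·1/2 + 1/4·1/2 = 3/8.
Similarly for Rh via the mother's Rh distribution: P(Rh-) = 1/4.
Independent loci: 3/8 × 1/4 = 3/32.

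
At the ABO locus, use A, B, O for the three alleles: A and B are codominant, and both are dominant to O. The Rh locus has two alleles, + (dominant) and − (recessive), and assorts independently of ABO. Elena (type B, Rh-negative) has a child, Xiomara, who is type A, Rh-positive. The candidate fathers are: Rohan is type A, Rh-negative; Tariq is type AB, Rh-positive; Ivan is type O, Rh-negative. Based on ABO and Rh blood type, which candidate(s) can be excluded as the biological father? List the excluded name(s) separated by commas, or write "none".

A candidate is excluded only if no genotype consistent with his phenotype could produce a type A, Rh-positive child with a type B, Rh-negative mother.
Rohan (type A, Rh-): no genotype consistent with that phenotype can produce a type-A Rh+ child with a type-B mother.
Ivan (type O, Rh-): no genotype consistent with that phenotype can produce a type-A Rh+ child with a type-B mother.

Rohan, Ivan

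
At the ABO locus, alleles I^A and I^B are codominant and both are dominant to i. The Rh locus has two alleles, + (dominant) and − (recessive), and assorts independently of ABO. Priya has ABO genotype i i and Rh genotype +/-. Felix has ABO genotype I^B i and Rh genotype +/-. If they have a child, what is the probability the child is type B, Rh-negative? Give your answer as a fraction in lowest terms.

ABO cross i i × I^B i → offspring phenotypes: 1/2 O, 1/2 B.
Rh cross +/- × +/- → 3/4 Rh+, 1/4 Rh-.
Independent loci: P(type B, Rh-negative) = 1/2 × 1/4 = 1/8.

1/8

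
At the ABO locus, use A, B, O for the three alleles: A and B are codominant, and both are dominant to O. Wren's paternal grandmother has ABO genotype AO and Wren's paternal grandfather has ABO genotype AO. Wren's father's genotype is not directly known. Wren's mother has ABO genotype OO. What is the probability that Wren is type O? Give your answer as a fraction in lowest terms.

1/2

Wren's father's ABO genotype from AO × AO: 1/4 AA, 1/2 AO, 1/4 OO.
Crossing each possibility with the mother OO and summing P(type O): 1/4·0 + 1/2·1/2 + 1/4·1 = 1/2.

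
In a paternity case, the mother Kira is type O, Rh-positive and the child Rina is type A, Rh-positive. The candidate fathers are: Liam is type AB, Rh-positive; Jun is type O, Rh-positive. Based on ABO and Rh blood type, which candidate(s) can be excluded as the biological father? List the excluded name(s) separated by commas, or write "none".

Jun

A candidate is excluded only if no genotype consistent with his phenotype could produce a type A, Rh-positive child with a type O, Rh-positive mother.
Jun (type O, Rh+): no genotype consistent with that phenotype can produce a type-A Rh+ child with a type-O mother.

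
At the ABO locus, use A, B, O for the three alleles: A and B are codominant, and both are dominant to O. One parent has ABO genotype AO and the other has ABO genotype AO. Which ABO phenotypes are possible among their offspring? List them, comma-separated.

O, A

Gametes from AO × AO give offspring ABO genotypes AA, AO, OO, i.e. phenotypes O, A.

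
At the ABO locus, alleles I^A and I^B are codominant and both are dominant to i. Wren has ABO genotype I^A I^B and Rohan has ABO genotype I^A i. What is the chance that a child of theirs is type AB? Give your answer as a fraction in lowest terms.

1/4

ABO cross I^A I^B × I^A i → offspring phenotypes: 1/2 A, 1/4 B, 1/4 AB.
So P(type AB) = 1/4.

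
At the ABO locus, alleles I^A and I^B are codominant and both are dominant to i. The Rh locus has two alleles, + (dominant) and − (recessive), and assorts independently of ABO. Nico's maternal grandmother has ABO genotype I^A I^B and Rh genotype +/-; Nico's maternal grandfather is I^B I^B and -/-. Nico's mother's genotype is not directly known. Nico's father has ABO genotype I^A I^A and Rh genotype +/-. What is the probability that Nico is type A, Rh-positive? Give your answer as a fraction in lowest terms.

5/32

Nico's mother's ABO genotype from I^A I^B × I^B I^B: 1/2 I^A I^B, 1/2 I^B I^B.
Crossing each possibility with the father I^A I^A and summing P(type A): 1/2·1/2 + 1/2·0 = 1/4.
Similarly for Rh via the mother's Rh distribution: P(Rh+) = 5/8.
Independent loci: 1/4 × 5/8 = 5/32.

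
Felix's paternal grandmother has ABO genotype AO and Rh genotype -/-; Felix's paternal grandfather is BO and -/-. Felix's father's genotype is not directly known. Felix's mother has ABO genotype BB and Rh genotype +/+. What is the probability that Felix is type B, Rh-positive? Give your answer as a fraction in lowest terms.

3/4

Felix's father's ABO genotype from AO × BO: 1/4 AB, 1/4 AO, 1/4 BO, 1/4 OO.
Crossing each possibility with the mother BB and summing P(type B): 1/4·1/2 + 1/4·1/2 + 1/4·1 + 1/4·1 = 3/4.
Similarly for Rh via the father's Rh distribution: P(Rh+) = 1.
Independent loci: 3/4 × 1 = 3/4.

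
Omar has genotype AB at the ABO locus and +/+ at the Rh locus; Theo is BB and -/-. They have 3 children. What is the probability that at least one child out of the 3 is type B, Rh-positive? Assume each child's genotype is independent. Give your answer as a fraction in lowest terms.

ABO cross AB × BB → 1/2 B, 1/2 AB.
Rh cross +/+ × -/- → 1 Rh+; so P(type B, Rh-positive) = 1/2 × 1 = 1/2 per child.
P(none) = (1/2)^3 = 1/8; P(at least one) = 1 − 1/8 = 7/8.

7/8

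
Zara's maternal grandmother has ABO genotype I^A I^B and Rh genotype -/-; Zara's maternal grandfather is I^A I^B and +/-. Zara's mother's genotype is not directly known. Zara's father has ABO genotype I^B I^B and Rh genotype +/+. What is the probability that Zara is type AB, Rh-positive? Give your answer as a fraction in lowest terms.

1/2

Zara's mother's ABO genotype from I^A I^B × I^A I^B: 1/4 I^A I^A, 1/2 I^A I^B, 1/4 I^B I^B.
Crossing each possibility with the father I^B I^B and summing P(type AB): 1/4·1 + 1/2·1/2 + 1/4·0 = 1/2.
Similarly for Rh via the mother's Rh distribution: P(Rh+) = 1.
Independent loci: 1/2 × 1 = 1/2.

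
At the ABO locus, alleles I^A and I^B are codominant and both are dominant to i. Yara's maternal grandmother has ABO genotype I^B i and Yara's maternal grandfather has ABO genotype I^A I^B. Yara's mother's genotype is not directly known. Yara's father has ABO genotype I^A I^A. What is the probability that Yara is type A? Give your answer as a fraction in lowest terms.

1/2

Yara's mother's ABO genotype from I^B i × I^A I^B: 1/4 I^A I^B, 1/4 I^A i, 1/4 I^B I^B, 1/4 I^B i.
Crossing each possibility with the father I^A I^A and summing P(type A): 1/4·1/2 + 1/4·1 + 1/4·0 + 1/4·1/2 = 1/2.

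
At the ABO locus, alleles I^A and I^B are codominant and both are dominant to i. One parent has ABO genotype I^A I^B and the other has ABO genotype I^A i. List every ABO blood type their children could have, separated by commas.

Gametes from I^A I^B × I^A i give offspring ABO genotypes I^A I^A, I^A I^B, I^A i, I^B i, i.e. phenotypes A, B, AB.

A, B, AB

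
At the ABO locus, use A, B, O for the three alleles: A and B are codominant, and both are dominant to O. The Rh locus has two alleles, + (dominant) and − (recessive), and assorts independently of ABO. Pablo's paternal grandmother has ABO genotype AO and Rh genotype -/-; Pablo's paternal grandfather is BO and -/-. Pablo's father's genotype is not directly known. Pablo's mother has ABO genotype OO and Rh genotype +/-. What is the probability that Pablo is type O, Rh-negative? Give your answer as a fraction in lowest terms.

Pablo's father's ABO genotype from AO × BO: 1/4 AB, 1/4 AO, 1/4 BO, 1/4 OO.
Crossing each possibility with the mother OO and summing P(type O): 1/4·0 + 1/4·1/2 + 1/4·1/2 + 1/4·1 = 1/2.
Similarly for Rh via the father's Rh distribution: P(Rh-) = 1/2.
Independent loci: 1/2 × 1/2 = 1/4.

1/4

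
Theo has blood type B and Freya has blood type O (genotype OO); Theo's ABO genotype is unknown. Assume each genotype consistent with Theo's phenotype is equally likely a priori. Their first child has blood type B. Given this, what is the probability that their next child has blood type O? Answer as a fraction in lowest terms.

1/6

Possible genotypes: Theo ∈ {BB, BO}; Freya ∈ {OO}.
Weight each parental genotype pair by prior × P(type-B child):
  BB × OO: posterior weight 2/3; P(next child type O) = 0.
  BO × OO: posterior weight 1/3; P(next child type O) = 1/2.
Weighted sum = 1/6.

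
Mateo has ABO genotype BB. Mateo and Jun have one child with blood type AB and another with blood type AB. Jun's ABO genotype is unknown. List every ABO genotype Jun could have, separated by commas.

For each candidate genotype of Jun, check whether crossing it with BB can produce every observed child phenotype.
  AA → possible child types {AB} ✓
  AB → possible child types {B, AB} ✓
  AO → possible child types {B, AB} ✓
  BB → possible child types {B} ✗
  BO → possible child types {B} ✗
  OO → possible child types {B} ✗

AA, AB, AO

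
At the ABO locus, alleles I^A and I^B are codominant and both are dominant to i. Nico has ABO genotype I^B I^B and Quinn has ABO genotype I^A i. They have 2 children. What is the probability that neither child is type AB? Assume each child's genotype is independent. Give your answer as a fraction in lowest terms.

1/4

ABO cross I^B I^B × I^A i → 1/2 B, 1/2 AB.
So P(type AB) = 1/2 per child.
P(not type AB) = 1/2 for one child; (1/2)^2 = 1/4.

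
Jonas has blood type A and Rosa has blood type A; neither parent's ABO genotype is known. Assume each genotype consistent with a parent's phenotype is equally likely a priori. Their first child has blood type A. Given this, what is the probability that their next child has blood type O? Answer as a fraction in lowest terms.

Possible genotypes: Jonas ∈ {I^A I^A, I^A i}; Rosa ∈ {I^A I^A, I^A i}.
Weight each parental genotype pair by prior × P(type-A child):
  I^A I^A × I^A I^A: posterior weight 4/15; P(next child type O) = 0.
  I^A I^A × I^A i: posterior weight 4/15; P(next child type O) = 0.
  I^A i × I^A I^A: posterior weight 4/15; P(next child type O) = 0.
  I^A i × I^A i: posterior weight 1/5; P(next child type O) = 1/4.
Weighted sum = 1/20.

1/20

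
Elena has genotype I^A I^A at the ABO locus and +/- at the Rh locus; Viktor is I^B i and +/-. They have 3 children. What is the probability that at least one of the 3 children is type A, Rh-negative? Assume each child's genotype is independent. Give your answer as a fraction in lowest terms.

169/512

ABO cross I^A I^A × I^B i → 1/2 A, 1/2 AB.
Rh cross +/- × +/- → 3/4 Rh+, 1/4 Rh-; so P(type A, Rh-negative) = 1/2 × 1/4 = 1/8 per child.
P(none) = (7/8)^3 = 343/512; P(at least one) = 1 − 343/512 = 169/512.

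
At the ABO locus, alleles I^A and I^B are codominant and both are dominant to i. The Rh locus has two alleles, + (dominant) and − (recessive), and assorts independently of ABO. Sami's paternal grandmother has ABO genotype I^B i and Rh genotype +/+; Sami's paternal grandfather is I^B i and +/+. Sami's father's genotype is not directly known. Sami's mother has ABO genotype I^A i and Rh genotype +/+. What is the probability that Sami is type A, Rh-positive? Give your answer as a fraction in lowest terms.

1/4

Sami's father's ABO genotype from I^B i × I^B i: 1/4 I^B I^B, 1/2 I^B i, 1/4 i i.
Crossing each possibility with the mother I^A i and summing P(type A): 1/4·0 + 1/2·1/4 + 1/4·1/2 = 1/4.
Similarly for Rh via the father's Rh distribution: P(Rh+) = 1.
Independent loci: 1/4 × 1 = 1/4.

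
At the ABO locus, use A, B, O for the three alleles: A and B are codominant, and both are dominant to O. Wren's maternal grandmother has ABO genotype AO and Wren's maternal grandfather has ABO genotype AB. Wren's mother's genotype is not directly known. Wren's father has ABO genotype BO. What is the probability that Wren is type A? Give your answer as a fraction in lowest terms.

1/4

Wren's mother's ABO genotype from AO × AB: 1/4 AA, 1/4 AB, 1/4 AO, 1/4 BO.
Crossing each possibility with the father BO and summing P(type A): 1/4·1/2 + 1/4·1/4 + 1/4·1/4 + 1/4·0 = 1/4.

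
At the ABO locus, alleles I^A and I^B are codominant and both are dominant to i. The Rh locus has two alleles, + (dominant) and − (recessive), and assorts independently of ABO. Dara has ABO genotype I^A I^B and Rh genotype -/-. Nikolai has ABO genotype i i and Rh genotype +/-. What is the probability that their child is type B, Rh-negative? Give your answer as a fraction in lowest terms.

1/4

ABO cross I^A I^B × i i → offspring phenotypes: 1/2 A, 1/2 B.
Rh cross -/- × +/- → 1/2 Rh+, 1/2 Rh-.
Independent loci: P(type B, Rh-negative) = 1/2 × 1/2 = 1/4.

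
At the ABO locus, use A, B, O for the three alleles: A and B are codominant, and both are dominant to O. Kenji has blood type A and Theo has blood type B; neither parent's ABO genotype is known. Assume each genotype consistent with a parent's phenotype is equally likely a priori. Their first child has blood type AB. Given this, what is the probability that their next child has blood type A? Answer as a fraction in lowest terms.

Possible genotypes: Kenji ∈ {AA, AO}; Theo ∈ {BB, BO}.
Weight each parental genotype pair by prior × P(type-AB child):
  AA × BB: posterior weight 4/9; P(next child type A) = 0.
  AA × BO: posterior weight 2/9; P(next child type A) = 1/2.
  AO × BB: posterior weight 2/9; P(next child type A) = 0.
  AO × BO: posterior weight 1/9; P(next child type A) = 1/4.
Weighted sum = 5/36.

5/36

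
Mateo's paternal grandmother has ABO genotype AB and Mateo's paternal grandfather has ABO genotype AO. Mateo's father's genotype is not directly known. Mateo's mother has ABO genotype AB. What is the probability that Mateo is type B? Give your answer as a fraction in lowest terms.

1/4

Mateo's father's ABO genotype from AB × AO: 1/4 AA, 1/4 AB, 1/4 AO, 1/4 BO.
Crossing each possibility with the mother AB and summing P(type B): 1/4·0 + 1/4·1/4 + 1/4·1/4 + 1/4·1/2 = 1/4.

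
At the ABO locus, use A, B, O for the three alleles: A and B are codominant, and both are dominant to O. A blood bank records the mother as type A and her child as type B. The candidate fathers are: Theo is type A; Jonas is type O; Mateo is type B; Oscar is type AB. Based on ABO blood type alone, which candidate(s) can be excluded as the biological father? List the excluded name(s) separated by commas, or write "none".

Theo, Jonas

A candidate is excluded only if no genotype consistent with his phenotype could produce a type B child with a type A mother.
Theo (type A): no genotype consistent with that phenotype can produce a type-B child with a type-A mother.
Jonas (type O): no genotype consistent with that phenotype can produce a type-B child with a type-A mother.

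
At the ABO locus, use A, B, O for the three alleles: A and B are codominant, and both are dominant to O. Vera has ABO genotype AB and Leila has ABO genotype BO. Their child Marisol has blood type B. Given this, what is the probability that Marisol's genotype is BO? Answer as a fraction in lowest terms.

1/2

Cross AB × BO → 1/4 AB, 1/4 AO, 1/4 BB, 1/4 BO.
Type-B genotypes among offspring: BB (1/4), BO (1/4); total 1/2.
P(BO | type B) = (1/4) / (1/2) = 1/2.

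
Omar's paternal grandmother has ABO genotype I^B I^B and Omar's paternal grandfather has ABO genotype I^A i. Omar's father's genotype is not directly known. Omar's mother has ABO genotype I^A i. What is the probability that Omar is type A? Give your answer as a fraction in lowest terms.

3/8

Omar's father's ABO genotype from I^B I^B × I^A i: 1/2 I^A I^B, 1/2 I^B i.
Crossing each possibility with the mother I^A i and summing P(type A): 1/2·1/2 + 1/2·1/4 = 3/8.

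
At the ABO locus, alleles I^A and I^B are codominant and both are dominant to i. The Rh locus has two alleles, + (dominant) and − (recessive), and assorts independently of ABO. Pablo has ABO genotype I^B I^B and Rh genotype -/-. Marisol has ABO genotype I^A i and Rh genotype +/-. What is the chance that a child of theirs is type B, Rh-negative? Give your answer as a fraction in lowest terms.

ABO cross I^B I^B × I^A i → offspring phenotypes: 1/2 B, 1/2 AB.
Rh cross -/- × +/- → 1/2 Rh+, 1/2 Rh-.
Independent loci: P(type B, Rh-negative) = 1/2 × 1/2 = 1/4.

1/4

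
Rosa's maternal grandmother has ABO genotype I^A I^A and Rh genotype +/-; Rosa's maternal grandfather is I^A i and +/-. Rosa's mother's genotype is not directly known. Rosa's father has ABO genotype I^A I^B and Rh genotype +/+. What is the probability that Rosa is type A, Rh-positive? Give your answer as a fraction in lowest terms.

Rosa's mother's ABO genotype from I^A I^A × I^A i: 1/2 I^A I^A, 1/2 I^A i.
Crossing each possibility with the father I^A I^B and summing P(type A): 1/2·1/2 + 1/2·1/2 = 1/2.
Similarly for Rh via the mother's Rh distribution: P(Rh+) = 1.
Independent loci: 1/2 × 1 = 1/2.

1/2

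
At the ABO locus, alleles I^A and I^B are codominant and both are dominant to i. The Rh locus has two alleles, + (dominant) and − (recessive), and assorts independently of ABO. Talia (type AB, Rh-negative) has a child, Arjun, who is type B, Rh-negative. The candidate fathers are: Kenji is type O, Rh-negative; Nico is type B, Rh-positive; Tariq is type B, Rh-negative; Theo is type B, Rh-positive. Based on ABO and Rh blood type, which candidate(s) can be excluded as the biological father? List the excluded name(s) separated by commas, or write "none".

A candidate is excluded only if no genotype consistent with his phenotype could produce a type B, Rh-negative child with a type AB, Rh-negative mother.
Every candidate has at least one consistent genotype combination, so none can be excluded.

none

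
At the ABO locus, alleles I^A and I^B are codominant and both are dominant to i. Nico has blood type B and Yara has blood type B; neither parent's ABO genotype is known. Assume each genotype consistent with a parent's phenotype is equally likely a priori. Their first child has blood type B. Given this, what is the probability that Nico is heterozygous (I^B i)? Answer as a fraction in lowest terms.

7/15

Possible genotypes: Nico ∈ {I^B I^B, I^B i}; Yara ∈ {I^B I^B, I^B i}.
Weight each parental genotype pair by prior × P(type-B child):
  I^B I^B × I^B I^B: posterior weight 4/15.
  I^B I^B × I^B i: posterior weight 4/15.
  I^B i × I^B I^B: posterior weight 4/15.
  I^B i × I^B i: posterior weight 1/5.
Sum the posterior weight over pairs where Nico is I^B i: 7/15.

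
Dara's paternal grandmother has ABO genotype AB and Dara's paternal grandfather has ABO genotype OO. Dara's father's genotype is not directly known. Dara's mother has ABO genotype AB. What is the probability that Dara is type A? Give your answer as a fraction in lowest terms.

Dara's father's ABO genotype from AB × OO: 1/2 AO, 1/2 BO.
Crossing each possibility with the mother AB and summing P(type A): 1/2·1/2 + 1/2·1/4 = 3/8.

3/8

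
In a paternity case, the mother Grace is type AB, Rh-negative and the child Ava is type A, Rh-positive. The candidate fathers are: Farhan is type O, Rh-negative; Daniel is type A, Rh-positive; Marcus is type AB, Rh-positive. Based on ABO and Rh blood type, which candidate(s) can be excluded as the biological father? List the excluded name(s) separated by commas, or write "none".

A candidate is excluded only if no genotype consistent with his phenotype could produce a type A, Rh-positive child with a type AB, Rh-negative mother.
Farhan (type O, Rh-): no genotype consistent with that phenotype can produce a type-A Rh+ child with a type-AB mother.

Farhan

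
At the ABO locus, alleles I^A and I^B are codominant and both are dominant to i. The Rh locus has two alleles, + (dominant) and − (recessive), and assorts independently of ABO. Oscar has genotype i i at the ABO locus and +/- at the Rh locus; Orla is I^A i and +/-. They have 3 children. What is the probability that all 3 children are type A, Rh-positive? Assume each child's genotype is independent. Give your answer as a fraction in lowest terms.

27/512

ABO cross i i × I^A i → 1/2 O, 1/2 A.
Rh cross +/- × +/- → 3/4 Rh+, 1/4 Rh-; so P(type A, Rh-positive) = 1/2 × 3/4 = 3/8 per child.
All 3 independent: (3/8)^3 = 27/512.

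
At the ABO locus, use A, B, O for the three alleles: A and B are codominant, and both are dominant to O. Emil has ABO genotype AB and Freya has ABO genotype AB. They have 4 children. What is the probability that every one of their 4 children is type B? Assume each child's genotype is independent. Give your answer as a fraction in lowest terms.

1/256

ABO cross AB × AB → 1/4 A, 1/4 B, 1/2 AB.
So P(type B) = 1/4 per child.
All 4 independent: (1/4)^4 = 1/256.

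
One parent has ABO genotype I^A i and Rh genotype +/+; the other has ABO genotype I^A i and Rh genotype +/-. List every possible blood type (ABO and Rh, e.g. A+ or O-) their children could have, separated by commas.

Gametes from I^A i × I^A i give offspring ABO genotypes I^A I^A, I^A i, i i, i.e. phenotypes O, A.
Rh cross +/+ × +/- → phenotypes Rh+.
Combining independently: O+, A+.

O+, A+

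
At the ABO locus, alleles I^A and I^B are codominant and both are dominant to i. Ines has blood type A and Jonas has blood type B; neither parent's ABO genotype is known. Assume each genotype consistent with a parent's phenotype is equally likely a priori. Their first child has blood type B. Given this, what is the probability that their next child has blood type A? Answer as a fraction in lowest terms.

1/12

Possible genotypes: Ines ∈ {I^A I^A, I^A i}; Jonas ∈ {I^B I^B, I^B i}.
Weight each parental genotype pair by prior × P(type-B child):
  I^A i × I^B I^B: posterior weight 2/3; P(next child type A) = 0.
  I^A i × I^B i: posterior weight 1/3; P(next child type A) = 1/4.
Weighted sum = 1/12.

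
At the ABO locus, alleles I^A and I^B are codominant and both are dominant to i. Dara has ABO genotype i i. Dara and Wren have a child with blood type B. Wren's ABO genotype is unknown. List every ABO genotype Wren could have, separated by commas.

I^A I^B, I^B I^B, I^B i

For each candidate genotype of Wren, check whether crossing it with i i can produce every observed child phenotype.
  I^A I^A → possible child types {A} ✗
  I^A I^B → possible child types {A, B} ✓
  I^A i → possible child types {O, A} ✗
  I^B I^B → possible child types {B} ✓
  I^B i → possible child types {O, B} ✓
  i i → possible child types {O} ✗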